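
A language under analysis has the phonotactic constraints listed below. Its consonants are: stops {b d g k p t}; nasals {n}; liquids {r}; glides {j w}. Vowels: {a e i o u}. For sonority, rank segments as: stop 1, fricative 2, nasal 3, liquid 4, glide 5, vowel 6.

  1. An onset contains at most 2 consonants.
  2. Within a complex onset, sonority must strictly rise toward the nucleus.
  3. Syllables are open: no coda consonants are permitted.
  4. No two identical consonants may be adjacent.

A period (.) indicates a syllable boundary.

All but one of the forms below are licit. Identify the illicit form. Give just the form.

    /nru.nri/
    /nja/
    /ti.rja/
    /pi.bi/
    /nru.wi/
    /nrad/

/nru.nri/ — σ1 onset /nr/ (3→4 rises), coda /∅/ ok; σ2 onset /nr/ (3→4 rises), coda /∅/ ok → licit
/nja/ — σ1 onset /nj/ (3→5 rises), coda /∅/ ok → licit
/ti.rja/ — σ1 onset /t/, coda /∅/ ok; σ2 onset /rj/ (4→5 rises), coda /∅/ ok → licit
/pi.bi/ — σ1 onset /p/, coda /∅/ ok; σ2 onset /b/, coda /∅/ ok → licit
/nru.wi/ — σ1 onset /nr/ (3→4 rises), coda /∅/ ok; σ2 onset /w/, coda /∅/ ok → licit
/nrad/ — violates constraint 3: syllable 1 coda /d/ has 1 consonant (> 0) → illicit

/nrad/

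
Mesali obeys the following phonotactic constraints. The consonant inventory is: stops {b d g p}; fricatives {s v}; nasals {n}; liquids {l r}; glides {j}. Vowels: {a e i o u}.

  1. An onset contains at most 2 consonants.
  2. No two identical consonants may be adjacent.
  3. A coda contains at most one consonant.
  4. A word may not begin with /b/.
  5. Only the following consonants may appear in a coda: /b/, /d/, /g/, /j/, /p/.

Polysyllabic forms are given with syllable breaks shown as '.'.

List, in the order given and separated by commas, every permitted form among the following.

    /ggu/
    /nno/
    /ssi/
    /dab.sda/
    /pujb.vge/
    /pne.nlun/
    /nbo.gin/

/dab.sda/

/ggu/ — violates constraint 2: adjacent identical consonants /gg/ → not permitted
/nno/ — violates constraint 2: adjacent identical consonants /nn/ → not permitted
/ssi/ — violates constraint 2: adjacent identical consonants /ss/ → not permitted
/dab.sda/ — σ1 onset /d/, coda /b/ ok; σ2 onset /sd/ (2C), coda /∅/ ok → permitted
/pujb.vge/ — violates constraint 3: syllable 1 coda /jb/ has 2 consonants (> 1) → not permitted
/pne.nlun/ — violates constraint 5: syllable 2 coda contains /n/, which is not a licensed coda consonant → not permitted
/nbo.gin/ — violates constraint 5: syllable 2 coda contains /n/, which is not a licensed coda consonant → not permitted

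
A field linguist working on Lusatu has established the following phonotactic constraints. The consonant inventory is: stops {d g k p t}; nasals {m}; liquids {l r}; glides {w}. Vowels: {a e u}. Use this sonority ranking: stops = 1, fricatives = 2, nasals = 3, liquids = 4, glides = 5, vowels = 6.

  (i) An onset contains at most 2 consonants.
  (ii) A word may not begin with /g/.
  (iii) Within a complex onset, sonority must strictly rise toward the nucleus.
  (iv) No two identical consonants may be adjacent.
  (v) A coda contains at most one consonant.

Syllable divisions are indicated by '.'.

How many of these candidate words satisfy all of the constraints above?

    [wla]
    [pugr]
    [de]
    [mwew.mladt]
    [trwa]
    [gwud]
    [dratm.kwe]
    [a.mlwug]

[wla] — violates constraint (iii): syllable 1 onset /wl/: /w/ (glide, 5) → /l/ (liquid, 4) does not rise → not permitted
[pugr] — violates constraint (v): syllable 1 coda /gr/ has 2 consonants (> 1) → not permitted
[de] — σ1 onset /d/, coda /∅/ ok → permitted
[mwew.mladt] — violates constraint (v): syllable 2 coda /dt/ has 2 consonants (> 1) → not permitted
[trwa] — violates constraint (i): syllable 1 onset /trw/ has 3 consonants (> 2) → not permitted
[gwud] — violates constraint (ii): word begins with /g/ → not permitted
[dratm.kwe] — violates constraint (v): syllable 1 coda /tm/ has 2 consonants (> 1) → not permitted
[a.mlwug] — violates constraint (i): syllable 2 onset /mlw/ has 3 consonants (> 2) → not permitted
Permitted: [de] → 1.

1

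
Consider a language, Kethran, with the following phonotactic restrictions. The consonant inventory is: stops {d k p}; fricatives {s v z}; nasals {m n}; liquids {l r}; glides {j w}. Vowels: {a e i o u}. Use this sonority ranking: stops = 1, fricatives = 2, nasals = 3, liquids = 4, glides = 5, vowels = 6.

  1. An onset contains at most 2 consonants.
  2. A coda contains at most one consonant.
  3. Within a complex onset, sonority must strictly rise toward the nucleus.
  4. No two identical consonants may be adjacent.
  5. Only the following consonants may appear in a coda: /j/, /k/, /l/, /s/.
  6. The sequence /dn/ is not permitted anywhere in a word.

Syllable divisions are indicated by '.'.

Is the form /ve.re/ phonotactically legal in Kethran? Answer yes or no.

/ve.re/ — σ1 onset /v/, coda /∅/ ok; σ2 onset /r/, coda /∅/ ok → phonotactically legal

yes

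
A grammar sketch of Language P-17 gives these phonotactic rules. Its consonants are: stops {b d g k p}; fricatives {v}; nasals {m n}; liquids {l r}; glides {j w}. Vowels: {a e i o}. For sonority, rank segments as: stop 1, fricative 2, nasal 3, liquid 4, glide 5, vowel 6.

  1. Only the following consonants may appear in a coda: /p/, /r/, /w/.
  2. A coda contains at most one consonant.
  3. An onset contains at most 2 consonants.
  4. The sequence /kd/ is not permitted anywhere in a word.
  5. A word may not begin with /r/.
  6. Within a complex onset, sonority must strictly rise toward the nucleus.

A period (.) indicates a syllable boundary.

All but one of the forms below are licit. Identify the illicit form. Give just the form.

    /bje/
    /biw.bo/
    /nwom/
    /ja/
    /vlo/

/bje/ — σ1 onset /bj/ (1→5 rises), coda /∅/ ok → licit
/biw.bo/ — σ1 onset /b/, coda /w/ ok; σ2 onset /b/, coda /∅/ ok → licit
/nwom/ — violates constraint 1: syllable 1 coda contains /m/, which is not a licensed coda consonant → illicit
/ja/ — σ1 onset /j/, coda /∅/ ok → licit
/vlo/ — σ1 onset /vl/ (2→4 rises), coda /∅/ ok → licit

/nwom/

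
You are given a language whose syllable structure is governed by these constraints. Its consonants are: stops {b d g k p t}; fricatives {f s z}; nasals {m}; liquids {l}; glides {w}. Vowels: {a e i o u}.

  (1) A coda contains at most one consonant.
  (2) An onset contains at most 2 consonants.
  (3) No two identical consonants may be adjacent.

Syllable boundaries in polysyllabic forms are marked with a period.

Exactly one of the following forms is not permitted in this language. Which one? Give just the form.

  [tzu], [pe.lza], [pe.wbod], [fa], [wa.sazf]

[tzu] — σ1 onset /tz/ (2C), coda /∅/ ok → permitted
[pe.lza] — σ1 onset /p/, coda /∅/ ok; σ2 onset /lz/ (2C), coda /∅/ ok → permitted
[pe.wbod] — σ1 onset /p/, coda /∅/ ok; σ2 onset /wb/ (2C), coda /d/ ok → permitted
[fa] — σ1 onset /f/, coda /∅/ ok → permitted
[wa.sazf] — violates constraint 1: syllable 2 coda /zf/ has 2 consonants (> 1) → not permitted

[wa.sazf]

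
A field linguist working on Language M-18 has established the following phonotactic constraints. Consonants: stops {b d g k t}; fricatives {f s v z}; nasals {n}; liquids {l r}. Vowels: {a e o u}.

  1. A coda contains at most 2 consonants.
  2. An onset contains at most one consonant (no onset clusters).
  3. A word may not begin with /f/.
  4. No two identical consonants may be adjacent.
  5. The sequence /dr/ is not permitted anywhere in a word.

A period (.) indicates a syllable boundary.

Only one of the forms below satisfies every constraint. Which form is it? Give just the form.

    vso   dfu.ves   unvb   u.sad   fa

u.sad

vso — violates constraint 2: syllable 1 onset /vs/ has 2 consonants (> 1) → not permitted
dfu.ves — violates constraint 2: syllable 1 onset /df/ has 2 consonants (> 1) → not permitted
unvb — violates constraint 1: syllable 1 coda /nvb/ has 3 consonants (> 2) → not permitted
u.sad — σ1 onset /∅/, coda /∅/ ok; σ2 onset /s/, coda /d/ ok → permitted
fa — violates constraint 3: word begins with /f/ → not permitted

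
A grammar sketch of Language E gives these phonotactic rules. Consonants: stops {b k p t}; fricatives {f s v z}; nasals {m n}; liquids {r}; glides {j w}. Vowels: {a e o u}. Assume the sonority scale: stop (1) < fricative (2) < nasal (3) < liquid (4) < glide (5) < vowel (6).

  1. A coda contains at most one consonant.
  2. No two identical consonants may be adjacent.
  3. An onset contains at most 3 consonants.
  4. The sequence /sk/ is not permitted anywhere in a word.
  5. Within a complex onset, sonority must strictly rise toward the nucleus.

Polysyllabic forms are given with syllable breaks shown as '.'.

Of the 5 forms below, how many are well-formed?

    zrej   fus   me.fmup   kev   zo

5

zrej — σ1 onset /zr/ (2→4 rises), coda /j/ ok → well-formed
fus — σ1 onset /f/, coda /s/ ok → well-formed
me.fmup — σ1 onset /m/, coda /∅/ ok; σ2 onset /fm/ (2→3 rises), coda /p/ ok → well-formed
kev — σ1 onset /k/, coda /v/ ok → well-formed
zo — σ1 onset /z/, coda /∅/ ok → well-formed
Well-formed: zrej, fus, me.fmup, kev, zo → 5.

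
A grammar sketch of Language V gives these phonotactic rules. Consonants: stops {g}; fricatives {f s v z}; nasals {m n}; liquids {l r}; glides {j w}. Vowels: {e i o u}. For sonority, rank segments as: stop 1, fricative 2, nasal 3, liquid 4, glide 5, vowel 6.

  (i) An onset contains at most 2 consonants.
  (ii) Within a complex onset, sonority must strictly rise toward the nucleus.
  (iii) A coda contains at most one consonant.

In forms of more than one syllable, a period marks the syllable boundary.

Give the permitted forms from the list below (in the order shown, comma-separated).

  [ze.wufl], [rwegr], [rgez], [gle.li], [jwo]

[gle.li]

[ze.wufl] — violates constraint (iii): syllable 2 coda /fl/ has 2 consonants (> 1) → not permitted
[rwegr] — violates constraint (iii): syllable 1 coda /gr/ has 2 consonants (> 1) → not permitted
[rgez] — violates constraint (ii): syllable 1 onset /rg/: /r/ (liquid, 4) → /g/ (stop, 1) does not rise → not permitted
[gle.li] — σ1 onset /gl/ (1→4 rises), coda /∅/ ok; σ2 onset /l/, coda /∅/ ok → permitted
[jwo] — violates constraint (ii): syllable 1 onset /jw/: /j/ (glide, 5) → /w/ (glide, 5) does not rise → not permitted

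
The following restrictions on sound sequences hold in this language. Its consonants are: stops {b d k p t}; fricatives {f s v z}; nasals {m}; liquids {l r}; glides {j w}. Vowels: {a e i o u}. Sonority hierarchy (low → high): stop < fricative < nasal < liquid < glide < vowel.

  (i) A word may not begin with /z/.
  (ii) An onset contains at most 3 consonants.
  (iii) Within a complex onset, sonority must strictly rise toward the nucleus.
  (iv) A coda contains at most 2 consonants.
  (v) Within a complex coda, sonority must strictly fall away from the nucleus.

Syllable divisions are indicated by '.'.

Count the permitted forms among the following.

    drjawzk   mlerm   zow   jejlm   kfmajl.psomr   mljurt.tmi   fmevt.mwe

3

drjawzk — violates constraint (iv): syllable 1 coda /wzk/ has 3 consonants (> 2) → not permitted
mlerm — σ1 onset /ml/ (3→4 rises), coda /rm/ (4→3 falls) ok → permitted
zow — violates constraint (i): word begins with /z/ → not permitted
jejlm — violates constraint (iv): syllable 1 coda /jlm/ has 3 consonants (> 2) → not permitted
kfmajl.psomr — violates constraint (v): syllable 2 coda /mr/: /m/ (nasal, 3) → /r/ (liquid, 4) does not fall → not permitted
mljurt.tmi — σ1 onset /mlj/ (3→4→5 rises), coda /rt/ (4→1 falls) ok; σ2 onset /tm/ (1→3 rises), coda /∅/ ok → permitted
fmevt.mwe — σ1 onset /fm/ (2→3 rises), coda /vt/ (2→1 falls) ok; σ2 onset /mw/ (3→5 rises), coda /∅/ ok → permitted
Permitted: mlerm, mljurt.tmi, fmevt.mwe → 3.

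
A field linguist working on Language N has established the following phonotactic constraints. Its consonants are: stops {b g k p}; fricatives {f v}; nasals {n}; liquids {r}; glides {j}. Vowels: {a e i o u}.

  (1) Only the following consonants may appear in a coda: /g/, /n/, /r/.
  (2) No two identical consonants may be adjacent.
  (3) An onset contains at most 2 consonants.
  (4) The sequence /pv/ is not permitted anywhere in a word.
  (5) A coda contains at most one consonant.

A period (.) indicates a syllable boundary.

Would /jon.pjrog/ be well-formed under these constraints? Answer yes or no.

no

/jon.pjrog/ — violates constraint 3: syllable 2 onset /pjr/ has 3 consonants (> 2) → ill-formed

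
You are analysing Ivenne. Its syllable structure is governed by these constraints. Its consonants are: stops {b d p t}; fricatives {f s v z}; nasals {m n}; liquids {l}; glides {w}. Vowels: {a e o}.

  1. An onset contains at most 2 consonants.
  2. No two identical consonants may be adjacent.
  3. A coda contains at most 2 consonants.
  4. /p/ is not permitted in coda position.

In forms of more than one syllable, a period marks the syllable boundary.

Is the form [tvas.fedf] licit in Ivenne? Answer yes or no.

[tvas.fedf] — σ1 onset /tv/ (2C), coda /s/ ok; σ2 onset /f/, coda /df/ (2C) ok → licit

yes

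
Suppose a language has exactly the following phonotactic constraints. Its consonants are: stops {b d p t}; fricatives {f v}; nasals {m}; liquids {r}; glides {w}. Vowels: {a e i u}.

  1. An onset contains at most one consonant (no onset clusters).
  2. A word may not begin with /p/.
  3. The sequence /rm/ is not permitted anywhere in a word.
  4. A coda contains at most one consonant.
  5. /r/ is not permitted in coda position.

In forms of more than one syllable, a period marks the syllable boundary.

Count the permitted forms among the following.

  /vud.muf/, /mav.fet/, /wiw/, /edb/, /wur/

/vud.muf/ — σ1 onset /v/, coda /d/ ok; σ2 onset /m/, coda /f/ ok → permitted
/mav.fet/ — σ1 onset /m/, coda /v/ ok; σ2 onset /f/, coda /t/ ok → permitted
/wiw/ — σ1 onset /w/, coda /w/ ok → permitted
/edb/ — violates constraint 4: syllable 1 coda /db/ has 2 consonants (> 1) → not permitted
/wur/ — violates constraint 5: syllable 1 coda contains /r/ → not permitted
Permitted: /vud.muf/, /mav.fet/, /wiw/ → 3.

3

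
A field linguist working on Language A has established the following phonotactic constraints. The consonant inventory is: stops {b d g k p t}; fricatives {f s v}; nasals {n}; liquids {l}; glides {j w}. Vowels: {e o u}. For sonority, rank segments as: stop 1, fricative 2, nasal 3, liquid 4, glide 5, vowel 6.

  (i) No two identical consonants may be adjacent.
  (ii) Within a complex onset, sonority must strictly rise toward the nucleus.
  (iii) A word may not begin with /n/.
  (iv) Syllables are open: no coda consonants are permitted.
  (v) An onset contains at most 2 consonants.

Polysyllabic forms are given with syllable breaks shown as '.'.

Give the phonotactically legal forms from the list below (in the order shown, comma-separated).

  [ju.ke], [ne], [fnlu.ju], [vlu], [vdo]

[ju.ke] — σ1 onset /j/, coda /∅/ ok; σ2 onset /k/, coda /∅/ ok → phonotactically legal
[ne] — violates constraint (iii): word begins with /n/ → phonotactically illegal
[fnlu.ju] — violates constraint (v): syllable 1 onset /fnl/ has 3 consonants (> 2) → phonotactically illegal
[vlu] — σ1 onset /vl/ (2→4 rises), coda /∅/ ok → phonotactically legal
[vdo] — violates constraint (ii): syllable 1 onset /vd/: /v/ (fricative, 2) → /d/ (stop, 1) does not rise → phonotactically illegal

[ju.ke], [vlu]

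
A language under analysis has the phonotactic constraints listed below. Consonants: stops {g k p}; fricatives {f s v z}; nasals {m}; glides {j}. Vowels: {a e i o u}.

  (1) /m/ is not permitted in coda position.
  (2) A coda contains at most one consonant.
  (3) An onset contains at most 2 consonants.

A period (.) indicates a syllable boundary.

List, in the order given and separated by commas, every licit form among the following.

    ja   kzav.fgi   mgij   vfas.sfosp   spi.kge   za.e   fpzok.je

ja, kzav.fgi, mgij, spi.kge, za.e

ja — σ1 onset /j/, coda /∅/ ok → licit
kzav.fgi — σ1 onset /kz/ (2C), coda /v/ ok; σ2 onset /fg/ (2C), coda /∅/ ok → licit
mgij — σ1 onset /mg/ (2C), coda /j/ ok → licit
vfas.sfosp — violates constraint 2: syllable 2 coda /sp/ has 2 consonants (> 1) → illicit
spi.kge — σ1 onset /sp/ (2C), coda /∅/ ok; σ2 onset /kg/ (2C), coda /∅/ ok → licit
za.e — σ1 onset /z/, coda /∅/ ok; σ2 onset /∅/, coda /∅/ ok → licit
fpzok.je — violates constraint 3: syllable 1 onset /fpz/ has 3 consonants (> 2) → illicit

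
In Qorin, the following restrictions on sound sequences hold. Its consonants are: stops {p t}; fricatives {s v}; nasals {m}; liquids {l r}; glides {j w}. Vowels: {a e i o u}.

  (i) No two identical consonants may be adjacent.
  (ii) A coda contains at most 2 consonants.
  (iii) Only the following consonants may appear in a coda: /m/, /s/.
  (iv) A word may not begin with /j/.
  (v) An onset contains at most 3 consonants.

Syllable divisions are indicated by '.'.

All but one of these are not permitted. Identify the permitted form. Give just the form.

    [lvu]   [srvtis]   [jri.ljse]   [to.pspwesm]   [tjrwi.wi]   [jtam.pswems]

[lvu] — σ1 onset /lv/ (2C), coda /∅/ ok → permitted
[srvtis] — violates constraint (v): syllable 1 onset /srvt/ has 4 consonants (> 3) → not permitted
[jri.ljse] — violates constraint (iv): word begins with /j/ → not permitted
[to.pspwesm] — violates constraint (v): syllable 2 onset /pspw/ has 4 consonants (> 3) → not permitted
[tjrwi.wi] — violates constraint (v): syllable 1 onset /tjrw/ has 4 consonants (> 3) → not permitted
[jtam.pswems] — violates constraint (iv): word begins with /j/ → not permitted

[lvu]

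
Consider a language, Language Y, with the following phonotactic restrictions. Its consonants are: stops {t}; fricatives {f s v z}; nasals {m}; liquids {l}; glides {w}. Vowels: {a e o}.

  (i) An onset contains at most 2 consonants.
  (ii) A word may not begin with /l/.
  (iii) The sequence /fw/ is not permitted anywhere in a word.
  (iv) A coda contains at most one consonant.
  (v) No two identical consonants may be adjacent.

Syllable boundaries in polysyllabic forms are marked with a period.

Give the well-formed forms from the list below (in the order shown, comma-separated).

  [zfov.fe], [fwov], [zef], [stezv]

[zfov.fe] — σ1 onset /zf/ (2C), coda /v/ ok; σ2 onset /f/, coda /∅/ ok → well-formed
[fwov] — violates constraint (iii): contains banned sequence /fw/ → ill-formed
[zef] — σ1 onset /z/, coda /f/ ok → well-formed
[stezv] — violates constraint (iv): syllable 1 coda /zv/ has 2 consonants (> 1) → ill-formed

[zfov.fe], [zef]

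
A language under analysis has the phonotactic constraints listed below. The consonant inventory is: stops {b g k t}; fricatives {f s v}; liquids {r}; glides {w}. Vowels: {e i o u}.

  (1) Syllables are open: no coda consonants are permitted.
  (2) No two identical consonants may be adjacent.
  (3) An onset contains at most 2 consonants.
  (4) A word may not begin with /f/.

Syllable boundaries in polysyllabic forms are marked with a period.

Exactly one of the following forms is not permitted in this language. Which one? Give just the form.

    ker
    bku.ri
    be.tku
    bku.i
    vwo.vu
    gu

ker

ker — violates constraint 1: syllable 1 coda /r/ has 1 consonant (> 0) → not permitted
bku.ri — σ1 onset /bk/ (2C), coda /∅/ ok; σ2 onset /r/, coda /∅/ ok → permitted
be.tku — σ1 onset /b/, coda /∅/ ok; σ2 onset /tk/ (2C), coda /∅/ ok → permitted
bku.i — σ1 onset /bk/ (2C), coda /∅/ ok; σ2 onset /∅/, coda /∅/ ok → permitted
vwo.vu — σ1 onset /vw/ (2C), coda /∅/ ok; σ2 onset /v/, coda /∅/ ok → permitted
gu — σ1 onset /g/, coda /∅/ ok → permitted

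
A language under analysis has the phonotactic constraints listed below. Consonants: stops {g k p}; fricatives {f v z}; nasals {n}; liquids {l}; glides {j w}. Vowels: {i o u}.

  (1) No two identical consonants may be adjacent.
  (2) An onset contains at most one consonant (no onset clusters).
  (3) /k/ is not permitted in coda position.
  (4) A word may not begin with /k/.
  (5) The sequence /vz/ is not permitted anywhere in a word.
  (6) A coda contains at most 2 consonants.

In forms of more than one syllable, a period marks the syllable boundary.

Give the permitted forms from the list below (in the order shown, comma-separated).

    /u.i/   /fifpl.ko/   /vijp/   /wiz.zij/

/u.i/, /vijp/

/u.i/ — σ1 onset /∅/, coda /∅/ ok; σ2 onset /∅/, coda /∅/ ok → permitted
/fifpl.ko/ — violates constraint 6: syllable 1 coda /fpl/ has 3 consonants (> 2) → not permitted
/vijp/ — σ1 onset /v/, coda /jp/ (2C) ok → permitted
/wiz.zij/ — violates constraint 1: adjacent identical consonants /zz/ → not permitted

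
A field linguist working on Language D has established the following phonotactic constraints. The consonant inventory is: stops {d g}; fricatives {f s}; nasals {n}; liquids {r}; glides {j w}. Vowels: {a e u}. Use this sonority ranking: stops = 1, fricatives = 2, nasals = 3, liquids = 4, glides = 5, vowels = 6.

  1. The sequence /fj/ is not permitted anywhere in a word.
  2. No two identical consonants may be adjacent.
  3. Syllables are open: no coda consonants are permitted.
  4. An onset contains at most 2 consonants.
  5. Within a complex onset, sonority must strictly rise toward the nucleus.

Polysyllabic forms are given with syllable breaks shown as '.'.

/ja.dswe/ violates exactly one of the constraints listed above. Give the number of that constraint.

4

/ja.dswe/: syllable 2 onset /dsw/ has 3 consonants (> 2).
This is a violation of constraint 4: "An onset contains at most 2 consonants."
The remaining constraints (1, 2, 3, 5) are satisfied.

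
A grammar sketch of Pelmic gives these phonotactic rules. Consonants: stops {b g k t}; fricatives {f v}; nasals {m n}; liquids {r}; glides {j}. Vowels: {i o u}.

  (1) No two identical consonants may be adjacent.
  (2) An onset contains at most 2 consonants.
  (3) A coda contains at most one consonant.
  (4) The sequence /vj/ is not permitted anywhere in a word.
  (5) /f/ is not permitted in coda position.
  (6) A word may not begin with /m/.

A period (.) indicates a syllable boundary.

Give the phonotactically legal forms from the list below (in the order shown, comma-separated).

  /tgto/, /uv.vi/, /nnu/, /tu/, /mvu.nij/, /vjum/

/tu/

/tgto/ — violates constraint 2: syllable 1 onset /tgt/ has 3 consonants (> 2) → phonotactically illegal
/uv.vi/ — violates constraint 1: adjacent identical consonants /vv/ → phonotactically illegal
/nnu/ — violates constraint 1: adjacent identical consonants /nn/ → phonotactically illegal
/tu/ — σ1 onset /t/, coda /∅/ ok → phonotactically legal
/mvu.nij/ — violates constraint 6: word begins with /m/ → phonotactically illegal
/vjum/ — violates constraint 4: contains banned sequence /vj/ → phonotactically illegal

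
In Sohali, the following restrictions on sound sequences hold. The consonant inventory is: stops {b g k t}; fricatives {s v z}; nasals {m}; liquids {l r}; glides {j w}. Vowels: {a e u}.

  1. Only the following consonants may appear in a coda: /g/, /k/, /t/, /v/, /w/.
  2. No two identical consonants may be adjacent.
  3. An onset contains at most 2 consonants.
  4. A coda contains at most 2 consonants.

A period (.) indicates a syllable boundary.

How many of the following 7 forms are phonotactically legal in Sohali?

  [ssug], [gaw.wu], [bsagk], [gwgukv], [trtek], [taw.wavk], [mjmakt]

1

[ssug] — violates constraint 2: adjacent identical consonants /ss/ → phonotactically illegal
[gaw.wu] — violates constraint 2: adjacent identical consonants /ww/ → phonotactically illegal
[bsagk] — σ1 onset /bs/ (2C), coda /gk/ (2C) ok → phonotactically legal
[gwgukv] — violates constraint 3: syllable 1 onset /gwg/ has 3 consonants (> 2) → phonotactically illegal
[trtek] — violates constraint 3: syllable 1 onset /trt/ has 3 consonants (> 2) → phonotactically illegal
[taw.wavk] — violates constraint 2: adjacent identical consonants /ww/ → phonotactically illegal
[mjmakt] — violates constraint 3: syllable 1 onset /mjm/ has 3 consonants (> 2) → phonotactically illegal
Phonotactically legal: [bsagk] → 1.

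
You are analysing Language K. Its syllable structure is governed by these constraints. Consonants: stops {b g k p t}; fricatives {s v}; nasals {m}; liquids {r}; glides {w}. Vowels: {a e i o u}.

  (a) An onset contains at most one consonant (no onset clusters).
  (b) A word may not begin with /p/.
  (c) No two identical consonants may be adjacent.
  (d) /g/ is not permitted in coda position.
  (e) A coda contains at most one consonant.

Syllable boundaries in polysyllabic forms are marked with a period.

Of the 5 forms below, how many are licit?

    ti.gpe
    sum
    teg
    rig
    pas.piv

1

ti.gpe — violates constraint (a): syllable 2 onset /gp/ has 2 consonants (> 1) → illicit
sum — σ1 onset /s/, coda /m/ ok → licit
teg — violates constraint (d): syllable 1 coda contains /g/ → illicit
rig — violates constraint (d): syllable 1 coda contains /g/ → illicit
pas.piv — violates constraint (b): word begins with /p/ → illicit
Licit: sum → 1.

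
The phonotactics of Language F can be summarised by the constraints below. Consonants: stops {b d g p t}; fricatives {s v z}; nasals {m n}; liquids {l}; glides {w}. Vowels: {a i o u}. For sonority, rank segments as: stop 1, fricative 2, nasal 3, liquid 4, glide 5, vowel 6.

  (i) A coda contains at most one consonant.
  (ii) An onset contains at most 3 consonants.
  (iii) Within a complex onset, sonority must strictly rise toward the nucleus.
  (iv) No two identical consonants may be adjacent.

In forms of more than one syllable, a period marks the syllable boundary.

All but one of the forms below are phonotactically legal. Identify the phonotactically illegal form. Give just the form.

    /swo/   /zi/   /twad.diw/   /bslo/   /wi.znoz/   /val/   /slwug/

/twad.diw/

/swo/ — σ1 onset /sw/ (2→5 rises), coda /∅/ ok → phonotactically legal
/zi/ — σ1 onset /z/, coda /∅/ ok → phonotactically legal
/twad.diw/ — violates constraint (iv): adjacent identical consonants /dd/ → phonotactically illegal
/bslo/ — σ1 onset /bsl/ (1→2→4 rises), coda /∅/ ok → phonotactically legal
/wi.znoz/ — σ1 onset /w/, coda /∅/ ok; σ2 onset /zn/ (2→3 rises), coda /z/ ok → phonotactically legal
/val/ — σ1 onset /v/, coda /l/ ok → phonotactically legal
/slwug/ — σ1 onset /slw/ (2→4→5 rises), coda /g/ ok → phonotactically legal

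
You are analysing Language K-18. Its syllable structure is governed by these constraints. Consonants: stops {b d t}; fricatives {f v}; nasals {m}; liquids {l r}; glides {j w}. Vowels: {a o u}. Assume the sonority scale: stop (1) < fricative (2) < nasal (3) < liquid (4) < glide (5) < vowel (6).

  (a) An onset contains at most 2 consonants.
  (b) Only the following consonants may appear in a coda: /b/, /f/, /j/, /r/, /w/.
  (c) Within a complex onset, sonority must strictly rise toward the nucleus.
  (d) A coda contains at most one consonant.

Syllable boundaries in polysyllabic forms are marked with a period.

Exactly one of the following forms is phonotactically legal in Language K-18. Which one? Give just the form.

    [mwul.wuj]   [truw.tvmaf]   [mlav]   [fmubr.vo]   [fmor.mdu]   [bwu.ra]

[bwu.ra]

[mwul.wuj] — violates constraint (b): syllable 1 coda contains /l/, which is not a licensed coda consonant → phonotactically illegal
[truw.tvmaf] — violates constraint (a): syllable 2 onset /tvm/ has 3 consonants (> 2) → phonotactically illegal
[mlav] — violates constraint (b): syllable 1 coda contains /v/, which is not a licensed coda consonant → phonotactically illegal
[fmubr.vo] — violates constraint (d): syllable 1 coda /br/ has 2 consonants (> 1) → phonotactically illegal
[fmor.mdu] — violates constraint (c): syllable 2 onset /md/: /m/ (nasal, 3) → /d/ (stop, 1) does not rise → phonotactically illegal
[bwu.ra] — σ1 onset /bw/ (1→5 rises), coda /∅/ ok; σ2 onset /r/, coda /∅/ ok → phonotactically legal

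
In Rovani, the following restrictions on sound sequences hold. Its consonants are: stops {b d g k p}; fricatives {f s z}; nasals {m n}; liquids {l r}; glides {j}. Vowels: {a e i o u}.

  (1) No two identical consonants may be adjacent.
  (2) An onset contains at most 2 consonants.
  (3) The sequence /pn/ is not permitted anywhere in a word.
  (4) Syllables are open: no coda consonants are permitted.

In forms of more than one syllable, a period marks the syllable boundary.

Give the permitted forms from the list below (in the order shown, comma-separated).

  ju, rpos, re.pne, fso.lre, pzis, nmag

ju — σ1 onset /j/, coda /∅/ ok → permitted
rpos — violates constraint 4: syllable 1 coda /s/ has 1 consonant (> 0) → not permitted
re.pne — violates constraint 3: contains banned sequence /pn/ → not permitted
fso.lre — σ1 onset /fs/ (2C), coda /∅/ ok; σ2 onset /lr/ (2C), coda /∅/ ok → permitted
pzis — violates constraint 4: syllable 1 coda /s/ has 1 consonant (> 0) → not permitted
nmag — violates constraint 4: syllable 1 coda /g/ has 1 consonant (> 0) → not permitted

ju, fso.lre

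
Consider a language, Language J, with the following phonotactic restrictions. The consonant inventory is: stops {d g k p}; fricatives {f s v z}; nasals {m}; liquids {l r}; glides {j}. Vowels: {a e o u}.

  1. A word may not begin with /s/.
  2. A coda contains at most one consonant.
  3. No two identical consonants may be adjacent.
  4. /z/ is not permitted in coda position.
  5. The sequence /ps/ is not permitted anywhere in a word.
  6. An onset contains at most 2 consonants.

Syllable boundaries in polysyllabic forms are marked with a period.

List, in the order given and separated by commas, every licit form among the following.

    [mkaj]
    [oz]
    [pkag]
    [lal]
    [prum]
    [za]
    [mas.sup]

[mkaj] — σ1 onset /mk/ (2C), coda /j/ ok → licit
[oz] — violates constraint 4: syllable 1 coda contains /z/ → illicit
[pkag] — σ1 onset /pk/ (2C), coda /g/ ok → licit
[lal] — σ1 onset /l/, coda /l/ ok → licit
[prum] — σ1 onset /pr/ (2C), coda /m/ ok → licit
[za] — σ1 onset /z/, coda /∅/ ok → licit
[mas.sup] — violates constraint 3: adjacent identical consonants /ss/ → illicit

[mkaj], [pkag], [lal], [prum], [za]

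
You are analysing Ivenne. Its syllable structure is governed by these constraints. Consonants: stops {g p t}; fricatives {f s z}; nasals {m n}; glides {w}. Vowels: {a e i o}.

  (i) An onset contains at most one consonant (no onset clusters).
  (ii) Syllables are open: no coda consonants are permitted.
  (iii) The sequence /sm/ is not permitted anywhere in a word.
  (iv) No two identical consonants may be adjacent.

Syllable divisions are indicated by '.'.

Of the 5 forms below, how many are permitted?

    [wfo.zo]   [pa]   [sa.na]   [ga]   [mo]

[wfo.zo] — violates constraint (i): syllable 1 onset /wf/ has 2 consonants (> 1) → not permitted
[pa] — σ1 onset /p/, coda /∅/ ok → permitted
[sa.na] — σ1 onset /s/, coda /∅/ ok; σ2 onset /n/, coda /∅/ ok → permitted
[ga] — σ1 onset /g/, coda /∅/ ok → permitted
[mo] — σ1 onset /m/, coda /∅/ ok → permitted
Permitted: [pa], [sa.na], [ga], [mo] → 4.

4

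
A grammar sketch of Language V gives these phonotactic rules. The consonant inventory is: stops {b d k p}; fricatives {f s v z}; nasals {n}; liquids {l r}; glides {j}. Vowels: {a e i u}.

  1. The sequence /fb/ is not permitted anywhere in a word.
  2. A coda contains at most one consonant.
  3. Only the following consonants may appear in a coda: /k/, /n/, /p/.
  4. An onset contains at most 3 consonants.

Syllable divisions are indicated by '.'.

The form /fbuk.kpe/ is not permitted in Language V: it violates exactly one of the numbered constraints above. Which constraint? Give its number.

/fbuk.kpe/: contains banned sequence /fb/.
This is a violation of constraint 1: "The sequence /fb/ is not permitted anywhere in a word."
The remaining constraints (2, 3, 4) are satisfied.

1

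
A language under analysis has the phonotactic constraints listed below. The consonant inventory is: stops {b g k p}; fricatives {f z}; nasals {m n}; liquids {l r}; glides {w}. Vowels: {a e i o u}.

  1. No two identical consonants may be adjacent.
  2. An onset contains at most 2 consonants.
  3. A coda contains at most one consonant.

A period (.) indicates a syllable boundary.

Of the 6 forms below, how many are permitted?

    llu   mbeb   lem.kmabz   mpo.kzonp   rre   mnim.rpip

2

llu — violates constraint 1: adjacent identical consonants /ll/ → not permitted
mbeb — σ1 onset /mb/ (2C), coda /b/ ok → permitted
lem.kmabz — violates constraint 3: syllable 2 coda /bz/ has 2 consonants (> 1) → not permitted
mpo.kzonp — violates constraint 3: syllable 2 coda /np/ has 2 consonants (> 1) → not permitted
rre — violates constraint 1: adjacent identical consonants /rr/ → not permitted
mnim.rpip — σ1 onset /mn/ (2C), coda /m/ ok; σ2 onset /rp/ (2C), coda /p/ ok → permitted
Permitted: mbeb, mnim.rpip → 2.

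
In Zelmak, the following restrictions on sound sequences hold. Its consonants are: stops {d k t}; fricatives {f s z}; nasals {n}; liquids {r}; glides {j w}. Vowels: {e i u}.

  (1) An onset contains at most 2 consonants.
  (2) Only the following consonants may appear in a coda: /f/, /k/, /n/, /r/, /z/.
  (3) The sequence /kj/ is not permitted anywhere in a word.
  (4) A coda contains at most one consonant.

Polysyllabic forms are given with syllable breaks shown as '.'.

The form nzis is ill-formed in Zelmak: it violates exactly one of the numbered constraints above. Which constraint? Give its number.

nzis: syllable 1 coda contains /s/, which is not a licensed coda consonant.
This is a violation of constraint 2: "Only the following consonants may appear in a coda: /f/, /k/, /n/, /r/, /z/."
The remaining constraints (1, 3, 4) are satisfied.

2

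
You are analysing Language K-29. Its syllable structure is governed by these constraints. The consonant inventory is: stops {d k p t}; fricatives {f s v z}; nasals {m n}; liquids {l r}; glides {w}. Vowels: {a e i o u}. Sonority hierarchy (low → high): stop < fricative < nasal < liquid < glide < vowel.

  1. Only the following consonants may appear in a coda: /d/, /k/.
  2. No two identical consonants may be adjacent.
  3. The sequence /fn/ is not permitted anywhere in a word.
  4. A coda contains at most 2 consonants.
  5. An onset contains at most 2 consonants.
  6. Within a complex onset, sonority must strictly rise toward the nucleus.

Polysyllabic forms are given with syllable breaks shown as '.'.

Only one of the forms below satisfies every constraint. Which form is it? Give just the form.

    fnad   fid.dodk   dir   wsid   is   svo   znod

znod

fnad — violates constraint 3: contains banned sequence /fn/ → illicit
fid.dodk — violates constraint 2: adjacent identical consonants /dd/ → illicit
dir — violates constraint 1: syllable 1 coda contains /r/, which is not a licensed coda consonant → illicit
wsid — violates constraint 6: syllable 1 onset /ws/: /w/ (glide, 5) → /s/ (fricative, 2) does not rise → illicit
is — violates constraint 1: syllable 1 coda contains /s/, which is not a licensed coda consonant → illicit
svo — violates constraint 6: syllable 1 onset /sv/: /s/ (fricative, 2) → /v/ (fricative, 2) does not rise → illicit
znod — σ1 onset /zn/ (2→3 rises), coda /d/ ok → licit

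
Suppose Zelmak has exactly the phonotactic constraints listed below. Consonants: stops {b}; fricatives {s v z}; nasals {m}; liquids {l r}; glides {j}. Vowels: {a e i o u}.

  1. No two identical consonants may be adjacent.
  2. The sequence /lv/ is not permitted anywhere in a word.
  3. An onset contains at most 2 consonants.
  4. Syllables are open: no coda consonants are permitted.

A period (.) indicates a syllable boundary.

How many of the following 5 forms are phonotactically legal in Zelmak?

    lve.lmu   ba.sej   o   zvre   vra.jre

2

lve.lmu — violates constraint 2: contains banned sequence /lv/ → phonotactically illegal
ba.sej — violates constraint 4: syllable 2 coda /j/ has 1 consonant (> 0) → phonotactically illegal
o — σ1 onset /∅/, coda /∅/ ok → phonotactically legal
zvre — violates constraint 3: syllable 1 onset /zvr/ has 3 consonants (> 2) → phonotactically illegal
vra.jre — σ1 onset /vr/ (2C), coda /∅/ ok; σ2 onset /jr/ (2C), coda /∅/ ok → phonotactically legal
Phonotactically legal: o, vra.jre → 2.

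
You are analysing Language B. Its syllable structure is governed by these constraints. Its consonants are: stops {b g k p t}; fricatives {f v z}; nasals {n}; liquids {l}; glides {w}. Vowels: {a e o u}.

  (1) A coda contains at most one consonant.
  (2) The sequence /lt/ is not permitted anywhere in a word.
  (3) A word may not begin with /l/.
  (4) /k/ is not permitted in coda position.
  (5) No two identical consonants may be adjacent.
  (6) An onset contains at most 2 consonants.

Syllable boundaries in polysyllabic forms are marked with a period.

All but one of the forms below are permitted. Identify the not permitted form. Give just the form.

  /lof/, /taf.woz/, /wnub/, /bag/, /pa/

/lof/ — violates constraint 3: word begins with /l/ → not permitted
/taf.woz/ — σ1 onset /t/, coda /f/ ok; σ2 onset /w/, coda /z/ ok → permitted
/wnub/ — σ1 onset /wn/ (2C), coda /b/ ok → permitted
/bag/ — σ1 onset /b/, coda /g/ ok → permitted
/pa/ — σ1 onset /p/, coda /∅/ ok → permitted

/lof/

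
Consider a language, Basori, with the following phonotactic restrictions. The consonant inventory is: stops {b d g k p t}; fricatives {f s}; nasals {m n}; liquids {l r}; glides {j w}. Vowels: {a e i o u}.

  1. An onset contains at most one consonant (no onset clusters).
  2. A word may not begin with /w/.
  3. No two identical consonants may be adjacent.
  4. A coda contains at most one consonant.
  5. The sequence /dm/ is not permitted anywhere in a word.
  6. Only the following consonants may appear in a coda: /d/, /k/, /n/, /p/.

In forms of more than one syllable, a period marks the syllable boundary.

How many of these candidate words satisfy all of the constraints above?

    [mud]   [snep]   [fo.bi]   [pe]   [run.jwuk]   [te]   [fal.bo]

4

[mud] — σ1 onset /m/, coda /d/ ok → permitted
[snep] — violates constraint 1: syllable 1 onset /sn/ has 2 consonants (> 1) → not permitted
[fo.bi] — σ1 onset /f/, coda /∅/ ok; σ2 onset /b/, coda /∅/ ok → permitted
[pe] — σ1 onset /p/, coda /∅/ ok → permitted
[run.jwuk] — violates constraint 1: syllable 2 onset /jw/ has 2 consonants (> 1) → not permitted
[te] — σ1 onset /t/, coda /∅/ ok → permitted
[fal.bo] — violates constraint 6: syllable 1 coda contains /l/, which is not a licensed coda consonant → not permitted
Permitted: [mud], [fo.bi], [pe], [te] → 4.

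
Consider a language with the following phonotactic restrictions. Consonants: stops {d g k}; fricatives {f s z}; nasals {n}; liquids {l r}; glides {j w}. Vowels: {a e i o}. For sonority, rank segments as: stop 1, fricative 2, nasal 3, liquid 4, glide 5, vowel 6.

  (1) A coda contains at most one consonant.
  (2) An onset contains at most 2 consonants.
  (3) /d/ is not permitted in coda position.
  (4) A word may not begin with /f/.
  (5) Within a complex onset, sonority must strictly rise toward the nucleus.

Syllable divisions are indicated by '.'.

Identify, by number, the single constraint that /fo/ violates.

/fo/: word begins with /f/.
This is a violation of constraint 4: "A word may not begin with /f/."
The remaining constraints (1, 2, 3, 5) are satisfied.

4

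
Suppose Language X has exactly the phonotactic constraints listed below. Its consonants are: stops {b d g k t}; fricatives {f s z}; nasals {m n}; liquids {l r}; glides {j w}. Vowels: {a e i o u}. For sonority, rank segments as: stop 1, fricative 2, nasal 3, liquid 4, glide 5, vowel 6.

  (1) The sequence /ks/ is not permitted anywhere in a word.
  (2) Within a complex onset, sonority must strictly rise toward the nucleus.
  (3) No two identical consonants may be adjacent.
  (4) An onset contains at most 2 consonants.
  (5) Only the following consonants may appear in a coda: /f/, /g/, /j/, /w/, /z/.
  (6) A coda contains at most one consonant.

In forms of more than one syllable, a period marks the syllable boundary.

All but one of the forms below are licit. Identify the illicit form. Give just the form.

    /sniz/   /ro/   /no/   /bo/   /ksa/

/sniz/ — σ1 onset /sn/ (2→3 rises), coda /z/ ok → licit
/ro/ — σ1 onset /r/, coda /∅/ ok → licit
/no/ — σ1 onset /n/, coda /∅/ ok → licit
/bo/ — σ1 onset /b/, coda /∅/ ok → licit
/ksa/ — violates constraint 1: contains banned sequence /ks/ → illicit

/ksa/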